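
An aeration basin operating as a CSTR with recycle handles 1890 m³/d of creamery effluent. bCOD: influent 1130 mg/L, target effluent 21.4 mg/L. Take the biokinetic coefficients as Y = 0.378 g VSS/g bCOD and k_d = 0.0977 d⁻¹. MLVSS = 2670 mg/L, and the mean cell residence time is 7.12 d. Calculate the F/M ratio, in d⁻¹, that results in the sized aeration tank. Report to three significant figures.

From the SRT design equation V = Y Q (S₀−S) θ_c / [X (1 + k_d θ_c)] = 0.378 × 1890 × (1130 − 21.4) × 7.12 / [2670 × (1 + 0.0977 × 7.12)] = 5.64×10^6 / 4527 = 1246 m³.
F/M = applied load / biomass = Q·S₀/(V·X) = 1890 × 1130 / (1246 × 2670) = 0.6422 d⁻¹.

F/M ≈ 0.642 d⁻¹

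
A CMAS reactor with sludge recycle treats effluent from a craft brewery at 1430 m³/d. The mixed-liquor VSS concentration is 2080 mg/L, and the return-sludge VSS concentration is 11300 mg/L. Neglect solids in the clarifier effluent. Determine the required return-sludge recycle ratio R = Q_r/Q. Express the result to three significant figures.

Solids balance on the clarifier gives (1+R)X = R·X_r, so R = X/(X_r − X) = 2080 / (11300 − 2080) = 0.2256.

R ≈ 0.226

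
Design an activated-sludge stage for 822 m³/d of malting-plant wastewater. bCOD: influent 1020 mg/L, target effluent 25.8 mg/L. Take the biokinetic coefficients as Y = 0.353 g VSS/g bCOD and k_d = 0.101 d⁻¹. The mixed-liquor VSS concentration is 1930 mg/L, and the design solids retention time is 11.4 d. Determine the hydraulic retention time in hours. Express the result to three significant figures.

Rearranging the biomass balance for a CMAS with decay, V = Y·Q·ΔS·θ_c / [X·(1+k_d θ_c)] = 0.353 × 822 × (1020 − 25.8) × 11.4 / [1930 × (1 + 0.101 × 11.4)] = 3.29×10^6 / 4152 = 792.0 m³.
τ = V/Q = 792.0/822 = 0.9636 d, or 23.13 h.

τ ≈ 23.1 h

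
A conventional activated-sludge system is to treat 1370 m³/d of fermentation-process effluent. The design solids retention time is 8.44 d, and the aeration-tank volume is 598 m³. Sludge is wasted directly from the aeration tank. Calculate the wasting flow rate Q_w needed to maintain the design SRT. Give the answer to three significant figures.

For wasting at MLVSS concentration, Q_w = V/θ_c = 598.0/8.44 = 70.85 m³/d.

Q_w ≈ 70.9 m³/d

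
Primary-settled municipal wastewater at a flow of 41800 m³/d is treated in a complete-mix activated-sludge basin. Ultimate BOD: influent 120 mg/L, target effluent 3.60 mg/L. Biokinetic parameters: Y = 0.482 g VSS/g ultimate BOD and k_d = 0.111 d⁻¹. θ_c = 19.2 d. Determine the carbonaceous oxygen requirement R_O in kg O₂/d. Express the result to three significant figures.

R_O ≈ 3800 kg O₂/d

The observed yield is Y_obs = Y/(1 + k_d·θ_c) = 0.482 / (1 + 0.111 × 19.2) = 0.482 / 3.131 = 0.1539 g VSS per g ultimate BOD removed.
Q·(S₀ − S) = 41800 × (120 − 3.60) × 10⁻³ = 4866 kg/d removed.
Biomass synthesised: P_X = Y_obs × 4866 = 749.0 kg VSS/d.
R_O = Q·ΔS − 1.42 P_X = 4866 − 1064 = 3802 kg O₂/d.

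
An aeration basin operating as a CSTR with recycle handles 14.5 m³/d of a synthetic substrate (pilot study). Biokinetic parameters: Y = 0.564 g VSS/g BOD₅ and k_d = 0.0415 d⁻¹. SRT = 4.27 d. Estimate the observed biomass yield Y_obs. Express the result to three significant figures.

Observed yield with endogenous decay: Y_obs = Y / (1 + k_d·θ_c) = 0.564 / (1 + 0.0415 × 4.27) = 0.564 / 1.177 = 0.4791 g VSS/g BOD₅.

Y_obs ≈ 0.479 g VSS/g BOD₅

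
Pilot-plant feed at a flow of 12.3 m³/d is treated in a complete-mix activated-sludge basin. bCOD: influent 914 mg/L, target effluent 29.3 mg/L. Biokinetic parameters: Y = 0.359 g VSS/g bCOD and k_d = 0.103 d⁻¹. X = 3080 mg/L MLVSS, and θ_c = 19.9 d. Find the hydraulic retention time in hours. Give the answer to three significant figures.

τ ≈ 16.1 h

Rearranging the biomass balance for a CMAS with decay, V = Y·Q·ΔS·θ_c / [X·(1+k_d θ_c)] = 0.359 × 12.3 × (914 − 29.3) × 19.9 / [3080 × (1 + 0.103 × 19.9)] = 7.77×10^4 / 9393 = 8.276 m³.
τ = V/Q = 8.276/12.3 = 0.6729 d, or 16.15 h.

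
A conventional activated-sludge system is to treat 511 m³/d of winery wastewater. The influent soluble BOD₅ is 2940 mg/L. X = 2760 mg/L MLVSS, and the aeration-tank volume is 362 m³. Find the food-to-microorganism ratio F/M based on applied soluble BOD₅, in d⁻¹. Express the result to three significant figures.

F/M ≈ 1.50 d⁻¹

F/M = Q·S₀ / (V·X) = 511 × 2940 / (362.0 × 2760) = 1.504 g soluble BOD₅·(g VSS·d)⁻¹.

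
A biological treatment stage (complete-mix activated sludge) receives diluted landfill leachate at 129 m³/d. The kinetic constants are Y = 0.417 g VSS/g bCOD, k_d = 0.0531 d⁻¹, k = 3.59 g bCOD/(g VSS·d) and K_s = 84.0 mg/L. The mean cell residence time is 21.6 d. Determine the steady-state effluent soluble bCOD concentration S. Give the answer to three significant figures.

For a completely mixed reactor with recycle the Lawrence–McCarty relation gives S = K_s·(1 + k_d·θ_c) / [θ_c·(Y·k − k_d) − 1] = 84.0 × (1 + 0.0531 × 21.6) / [21.6 × (0.417 × 3.59 − 0.0531) − 1] = 180.3 / 30.19 = 5.974 mg/L.

S ≈ 5.97 mg/L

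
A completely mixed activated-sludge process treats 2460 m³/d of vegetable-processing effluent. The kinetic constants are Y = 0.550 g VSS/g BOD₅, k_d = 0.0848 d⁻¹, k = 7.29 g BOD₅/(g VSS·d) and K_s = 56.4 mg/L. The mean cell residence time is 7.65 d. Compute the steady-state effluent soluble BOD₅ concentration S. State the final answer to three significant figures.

Effluent substrate depends only on kinetics and SRT: S = K_s(1 + k_d θ_c) / [θ_c(Yk − k_d) − 1] = 56.4 × (1 + 0.0848 × 7.65) / [7.65 × (0.550 × 7.29 − 0.0848) − 1] = 92.99 / 29.02 = 3.204 mg/L.

S ≈ 3.20 mg/L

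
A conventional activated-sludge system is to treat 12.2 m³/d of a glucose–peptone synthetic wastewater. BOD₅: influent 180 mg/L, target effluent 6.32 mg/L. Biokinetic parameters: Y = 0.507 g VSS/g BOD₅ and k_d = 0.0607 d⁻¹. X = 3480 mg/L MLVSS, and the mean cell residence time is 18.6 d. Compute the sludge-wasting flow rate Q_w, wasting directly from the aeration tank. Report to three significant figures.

Q_w ≈ 0.145 m³/d

From the SRT design equation V = Y Q (S₀−S) θ_c / [X (1 + k_d θ_c)] = 0.507 × 12.2 × (180 − 6.32) × 18.6 / [3480 × (1 + 0.0607 × 18.6)] = 2×10^4 / 7409 = 2.697 m³.
For wasting at MLVSS concentration, Q_w = V/θ_c = 2.697/18.6 = 0.1450 m³/d.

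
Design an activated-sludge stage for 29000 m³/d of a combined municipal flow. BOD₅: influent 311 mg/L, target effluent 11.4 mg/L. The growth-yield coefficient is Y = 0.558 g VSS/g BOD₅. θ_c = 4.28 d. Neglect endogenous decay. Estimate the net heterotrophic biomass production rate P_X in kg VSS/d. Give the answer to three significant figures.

P_X ≈ 4850 kg VSS/d

Since k_d ≈ 0, Y_obs = Y = 0.558 g VSS/g BOD₅.
Mass of BOD₅ removed per day: Q(S₀ − S) = 29000 × 299.6 g/m³ = 8688 kg/d.
P_X = Y_obs · Q(S₀ − S) = 0.5580 × 8688 = 4848 kg VSS/d.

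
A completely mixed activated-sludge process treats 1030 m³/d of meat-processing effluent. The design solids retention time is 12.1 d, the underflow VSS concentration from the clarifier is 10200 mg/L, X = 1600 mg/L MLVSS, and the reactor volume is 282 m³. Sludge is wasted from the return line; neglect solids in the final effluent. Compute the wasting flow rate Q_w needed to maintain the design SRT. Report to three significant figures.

θ_c = V·X/(Q_w·X_r) when wasting from the recycle, so Q_w = V·X/(θ_c·X_r) = 282.0 × 1600 / (12.1 × 10200) = 3.656 m³/d.

Q_w ≈ 3.66 m³/d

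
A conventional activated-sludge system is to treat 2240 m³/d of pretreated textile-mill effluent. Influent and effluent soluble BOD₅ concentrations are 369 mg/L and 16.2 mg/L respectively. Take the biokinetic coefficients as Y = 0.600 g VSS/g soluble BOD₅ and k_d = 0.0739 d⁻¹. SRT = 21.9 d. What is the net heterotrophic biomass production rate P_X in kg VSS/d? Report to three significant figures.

Observed yield with endogenous decay: Y_obs = Y / (1 + k_d·θ_c) = 0.600 / (1 + 0.0739 × 21.9) = 0.600 / 2.618 = 0.2291 g VSS/g soluble BOD₅.
ΔS = 369 − 16.2 = 352.8 mg/L, so the substrate removal rate is 2240 × 352.8/1000 = 790.3 kg soluble BOD₅/d.
Biomass produced: P_X = Y_obs·Q·ΔS = 0.2291 × 790.3 ≈ 181.1 kg VSS/d.

P_X ≈ 181 kg VSS/d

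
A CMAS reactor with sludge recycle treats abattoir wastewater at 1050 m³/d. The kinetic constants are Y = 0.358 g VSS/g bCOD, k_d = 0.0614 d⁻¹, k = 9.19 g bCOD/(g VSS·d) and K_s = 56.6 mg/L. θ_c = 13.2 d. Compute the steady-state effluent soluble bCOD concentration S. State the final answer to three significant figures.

S ≈ 2.46 mg/L

For a completely mixed reactor with recycle the Lawrence–McCarty relation gives S = K_s·(1 + k_d·θ_c) / [θ_c·(Y·k − k_d) − 1] = 56.6 × (1 + 0.0614 × 13.2) / [13.2 × (0.358 × 9.19 − 0.0614) − 1] = 102.5 / 41.62 = 2.462 mg/L.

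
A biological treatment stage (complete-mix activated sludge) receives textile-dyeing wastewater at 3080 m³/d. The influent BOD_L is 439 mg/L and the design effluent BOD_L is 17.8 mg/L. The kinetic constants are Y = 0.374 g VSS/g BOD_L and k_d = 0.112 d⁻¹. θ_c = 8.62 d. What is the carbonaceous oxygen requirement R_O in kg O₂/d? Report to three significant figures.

Correct the yield for decay: Y_obs = Y/(1 + k_d θ_c) = 0.374 / (1 + 0.112 × 8.62) = 0.374 / 1.965 = 0.1903.
Substrate removed = Q·(S₀ − S) = 3080 m³/d × (439 − 17.8) g/m³ = 1.3×10^6 g/d = 1297 kg/d.
Net sludge production P_X = 0.1903 × 1297 = 246.9 kg VSS/d.
R_O = Q·(S₀ − S) − 1.42·P_X = 1297 − 1.42 × 246.9 = 946.8 kg O₂/d.

R_O ≈ 947 kg O₂/d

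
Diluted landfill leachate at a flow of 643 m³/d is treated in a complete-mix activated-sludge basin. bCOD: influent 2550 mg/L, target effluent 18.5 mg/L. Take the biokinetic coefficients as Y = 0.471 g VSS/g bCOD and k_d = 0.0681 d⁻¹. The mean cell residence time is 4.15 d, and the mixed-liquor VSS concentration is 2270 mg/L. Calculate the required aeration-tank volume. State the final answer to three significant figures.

Steady-state biomass mass balance: V·X·(1 + k_d·θ_c) = Y·Q·(S₀ − S)·θ_c, so V = 0.471 × 643 × (2550 − 18.5) × 4.15 / [2270 × (1 + 0.0681 × 4.15)] = 3.18×10^6 / 2912 = 1093 m³.

V ≈ 1090 m³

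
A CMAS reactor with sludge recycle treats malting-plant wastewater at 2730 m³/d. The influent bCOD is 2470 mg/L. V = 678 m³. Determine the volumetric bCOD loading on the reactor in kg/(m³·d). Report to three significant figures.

Volumetric loading L_v = Q·S₀ / V = 2730 × 2470 g/m³ / 678.0 m³ = 9946 g/(m³·d) = 9.946 kg bCOD/(m³·d).

L_v ≈ 9.95 kg bCOD/(m³·d)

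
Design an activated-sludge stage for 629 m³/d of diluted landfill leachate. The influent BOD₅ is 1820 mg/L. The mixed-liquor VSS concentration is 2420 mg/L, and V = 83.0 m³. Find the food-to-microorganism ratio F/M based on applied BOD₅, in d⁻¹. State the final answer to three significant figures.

Food-to-microorganism ratio F/M = Q S₀ / (V X) = 629 × 1820 / (83.00 × 2420) = 5.699 d⁻¹.

F/M ≈ 5.70 d⁻¹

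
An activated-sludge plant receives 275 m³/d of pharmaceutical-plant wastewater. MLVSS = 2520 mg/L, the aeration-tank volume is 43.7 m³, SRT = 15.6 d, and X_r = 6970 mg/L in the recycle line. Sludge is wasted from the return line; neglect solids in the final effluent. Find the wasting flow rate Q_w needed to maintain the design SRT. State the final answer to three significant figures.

θ_c = V·X/(Q_w·X_r) when wasting from the recycle, so Q_w = V·X/(θ_c·X_r) = 43.70 × 2520 / (15.6 × 6970) = 1.013 m³/d.

Q_w ≈ 1.01 m³/d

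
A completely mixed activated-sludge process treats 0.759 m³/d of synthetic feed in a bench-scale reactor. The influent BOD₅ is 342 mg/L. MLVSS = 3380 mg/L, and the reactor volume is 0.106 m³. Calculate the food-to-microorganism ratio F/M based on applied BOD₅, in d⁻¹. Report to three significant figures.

F/M = Q·S₀ / (V·X) = 0.759 × 342 / (0.1060 × 3380) = 0.7245 g BOD₅·(g VSS·d)⁻¹.

F/M ≈ 0.725 d⁻¹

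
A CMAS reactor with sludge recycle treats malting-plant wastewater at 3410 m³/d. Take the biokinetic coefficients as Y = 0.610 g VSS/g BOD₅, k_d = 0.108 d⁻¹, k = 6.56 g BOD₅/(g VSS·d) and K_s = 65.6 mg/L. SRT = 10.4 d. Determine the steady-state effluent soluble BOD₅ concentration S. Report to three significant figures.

Effluent substrate depends only on kinetics and SRT: S = K_s(1 + k_d θ_c) / [θ_c(Yk − k_d) − 1] = 65.6 × (1 + 0.108 × 10.4) / [10.4 × (0.610 × 6.56 − 0.108) − 1] = 139.3 / 39.49 = 3.527 mg/L.

S ≈ 3.53 mg/L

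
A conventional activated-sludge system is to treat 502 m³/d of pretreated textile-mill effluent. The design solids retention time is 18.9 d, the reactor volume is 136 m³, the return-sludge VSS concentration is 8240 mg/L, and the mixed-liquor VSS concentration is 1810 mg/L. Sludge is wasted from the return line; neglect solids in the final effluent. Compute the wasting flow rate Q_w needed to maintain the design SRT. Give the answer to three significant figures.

Q_w ≈ 1.58 m³/d

Q_w = (V·X)/(θ_c X_r) = 136.0 × 1810 / (18.9 × 8240) = 1.581 m³/d.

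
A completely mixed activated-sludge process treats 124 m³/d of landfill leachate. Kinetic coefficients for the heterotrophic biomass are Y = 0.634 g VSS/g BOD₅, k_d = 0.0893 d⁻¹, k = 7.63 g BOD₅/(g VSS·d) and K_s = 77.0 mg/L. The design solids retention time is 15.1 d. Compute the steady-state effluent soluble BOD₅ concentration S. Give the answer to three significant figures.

S ≈ 2.56 mg/L

From the Monod/SRT balance for a CMAS, S = K_s·(1+k_d θ_c)/[θ_c·(Y k − k_d) − 1] = 77.0 × (1 + 0.0893 × 15.1) / [15.1 × (0.634 × 7.63 − 0.0893) − 1] = 180.8 / 70.70 = 2.558 mg/L.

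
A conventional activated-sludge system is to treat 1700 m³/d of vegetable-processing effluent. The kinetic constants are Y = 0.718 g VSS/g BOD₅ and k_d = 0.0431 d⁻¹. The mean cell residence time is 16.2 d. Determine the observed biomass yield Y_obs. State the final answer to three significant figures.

Y_obs ≈ 0.423 g VSS/g BOD₅

Observed yield with endogenous decay: Y_obs = Y / (1 + k_d·θ_c) = 0.718 / (1 + 0.0431 × 16.2) = 0.718 / 1.698 = 0.4228 g VSS/g BOD₅.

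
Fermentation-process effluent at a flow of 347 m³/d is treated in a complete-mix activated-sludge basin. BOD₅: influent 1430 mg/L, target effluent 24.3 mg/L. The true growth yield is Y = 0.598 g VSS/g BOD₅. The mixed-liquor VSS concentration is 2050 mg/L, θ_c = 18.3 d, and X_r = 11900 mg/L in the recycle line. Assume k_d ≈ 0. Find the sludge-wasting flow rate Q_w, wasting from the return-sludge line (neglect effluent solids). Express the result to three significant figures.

Biomass mass balance (decay neglected): V·X = Y·Q·(S₀ − S)·θ_c, so V = 0.598 × 347 × (1430 − 24.3) × 18.3 / 2050 = 2604 m³.
Q_w = (V·X)/(θ_c X_r) = 2604 × 2050 / (18.3 × 11900) = 24.51 m³/d.

Q_w ≈ 24.5 m³/d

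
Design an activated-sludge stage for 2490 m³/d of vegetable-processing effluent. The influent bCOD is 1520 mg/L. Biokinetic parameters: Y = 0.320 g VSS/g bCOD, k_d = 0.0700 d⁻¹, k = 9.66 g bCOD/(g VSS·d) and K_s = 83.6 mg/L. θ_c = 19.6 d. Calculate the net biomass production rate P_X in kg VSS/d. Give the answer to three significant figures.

P_X ≈ 509 kg VSS/d

From the Monod/SRT balance for a CMAS, S = K_s·(1+k_d θ_c)/[θ_c·(Y k − k_d) − 1] = 83.6 × (1 + 0.0700 × 19.6) / [19.6 × (0.320 × 9.66 − 0.0700) − 1] = 198.3 / 58.22 = 3.406 mg/L.
The observed yield is Y_obs = Y/(1 + k_d·θ_c) = 0.320 / (1 + 0.0700 × 19.6) = 0.320 / 2.372 = 0.1349 g VSS per g bCOD removed.
Q·(S₀ − S) = 2490 × (1520 − 3.41) × 10⁻³ = 3776 kg/d removed.
P_X = Y_obs · Q(S₀ − S) = 0.1349 × 3776 = 509.5 kg VSS/d.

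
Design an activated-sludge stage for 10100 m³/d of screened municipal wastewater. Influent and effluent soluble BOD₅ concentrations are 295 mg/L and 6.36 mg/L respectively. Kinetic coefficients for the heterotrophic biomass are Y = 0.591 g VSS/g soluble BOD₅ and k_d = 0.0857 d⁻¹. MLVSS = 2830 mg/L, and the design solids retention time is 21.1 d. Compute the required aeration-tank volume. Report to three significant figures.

V ≈ 4570 m³

Steady-state biomass mass balance: V·X·(1 + k_d·θ_c) = Y·Q·(S₀ − S)·θ_c, so V = 0.591 × 10100 × (295 − 6.36) × 21.1 / [2830 × (1 + 0.0857 × 21.1)] = 3.64×10^7 / 7947 = 4574 m³.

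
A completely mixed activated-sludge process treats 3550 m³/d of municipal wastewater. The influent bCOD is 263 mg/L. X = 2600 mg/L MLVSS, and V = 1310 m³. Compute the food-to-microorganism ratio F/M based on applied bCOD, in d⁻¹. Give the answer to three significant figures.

F/M ≈ 0.274 d⁻¹

F/M = applied load / biomass = Q·S₀/(V·X) = 3550 × 263 / (1310 × 2600) = 0.2741 d⁻¹.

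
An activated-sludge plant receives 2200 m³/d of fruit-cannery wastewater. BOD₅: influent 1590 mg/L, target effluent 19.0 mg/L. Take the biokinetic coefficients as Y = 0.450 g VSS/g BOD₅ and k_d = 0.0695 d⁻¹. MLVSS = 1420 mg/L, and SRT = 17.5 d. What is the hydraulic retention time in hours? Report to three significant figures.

Steady-state biomass mass balance: V·X·(1 + k_d·θ_c) = Y·Q·(S₀ − S)·θ_c, so V = 0.450 × 2200 × (1590 − 19.0) × 17.5 / [1420 × (1 + 0.0695 × 17.5)] = 2.72×10^7 / 3147 = 8649 m³.
Hydraulic retention time τ = V/Q = 8649 / 2200 = 3.931 d = 94.35 h.

τ ≈ 94.3 h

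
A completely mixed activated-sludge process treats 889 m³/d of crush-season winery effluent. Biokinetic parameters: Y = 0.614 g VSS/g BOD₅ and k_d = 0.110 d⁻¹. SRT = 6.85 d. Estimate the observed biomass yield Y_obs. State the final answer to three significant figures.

The observed yield is Y_obs = Y/(1 + k_d·θ_c) = 0.614 / (1 + 0.110 × 6.85) = 0.614 / 1.753 = 0.3502 g VSS per g BOD₅ removed.

Y_obs ≈ 0.350 g VSS/g BOD₅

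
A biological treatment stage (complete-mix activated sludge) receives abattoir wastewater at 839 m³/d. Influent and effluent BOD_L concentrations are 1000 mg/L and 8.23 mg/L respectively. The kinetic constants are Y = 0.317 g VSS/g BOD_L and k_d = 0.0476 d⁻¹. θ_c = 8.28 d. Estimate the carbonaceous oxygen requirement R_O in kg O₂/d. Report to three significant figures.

Observed yield with endogenous decay: Y_obs = Y / (1 + k_d·θ_c) = 0.317 / (1 + 0.0476 × 8.28) = 0.317 / 1.394 = 0.2274 g VSS/g BOD_L.
ΔS = 1000 − 8.23 = 991.8 mg/L, so the substrate removal rate is 839 × 991.8/1000 = 832.1 kg BOD_L/d.
Biomass synthesised: P_X = Y_obs × 832.1 = 189.2 kg VSS/d.
Carbonaceous O₂ demand = substrate oxidised − cell-mass equivalent = 832.1 − 1.42 × 189.2 = 563.4 kg O₂/d.

R_O ≈ 563 kg O₂/d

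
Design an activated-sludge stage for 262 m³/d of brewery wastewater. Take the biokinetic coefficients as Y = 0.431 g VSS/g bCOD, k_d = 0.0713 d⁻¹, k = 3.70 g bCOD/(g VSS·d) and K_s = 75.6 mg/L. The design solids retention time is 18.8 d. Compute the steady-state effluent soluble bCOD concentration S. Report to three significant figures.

S ≈ 6.40 mg/L

From the Monod/SRT balance for a CMAS, S = K_s·(1+k_d θ_c)/[θ_c·(Y k − k_d) − 1] = 75.6 × (1 + 0.0713 × 18.8) / [18.8 × (0.431 × 3.70 − 0.0713) − 1] = 176.9 / 27.64 = 6.402 mg/L.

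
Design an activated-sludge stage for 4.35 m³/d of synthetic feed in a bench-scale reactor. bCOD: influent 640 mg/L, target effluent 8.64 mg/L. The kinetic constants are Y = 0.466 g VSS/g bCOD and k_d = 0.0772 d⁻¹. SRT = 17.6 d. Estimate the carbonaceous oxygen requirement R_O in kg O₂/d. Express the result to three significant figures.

R_O ≈ 1.98 kg O₂/d

Correct the yield for decay: Y_obs = Y/(1 + k_d θ_c) = 0.466 / (1 + 0.0772 × 17.6) = 0.466 / 2.359 = 0.1976.
Mass of bCOD removed per day: Q(S₀ − S) = 4.35 × 631.4 g/m³ = 2.746 kg/d.
Net sludge production P_X = 0.1976 × 2.746 = 0.5426 kg VSS/d.
Carbonaceous O₂ demand = substrate oxidised − cell-mass equivalent = 2.746 − 1.42 × 0.5426 = 1.976 kg O₂/d.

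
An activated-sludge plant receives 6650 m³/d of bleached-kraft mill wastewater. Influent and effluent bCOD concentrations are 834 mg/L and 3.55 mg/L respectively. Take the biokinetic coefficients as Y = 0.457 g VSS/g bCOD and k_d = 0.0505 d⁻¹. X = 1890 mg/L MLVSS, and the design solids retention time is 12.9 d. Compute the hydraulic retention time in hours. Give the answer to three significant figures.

τ ≈ 37.6 h

Rearranging the biomass balance for a CMAS with decay, V = Y·Q·ΔS·θ_c / [X·(1+k_d θ_c)] = 0.457 × 6650 × (834 − 3.55) × 12.9 / [1890 × (1 + 0.0505 × 12.9)] = 3.26×10^7 / 3121 = 10431 m³.
τ = V/Q = 10431/6650 = 1.569 d, or 37.64 h.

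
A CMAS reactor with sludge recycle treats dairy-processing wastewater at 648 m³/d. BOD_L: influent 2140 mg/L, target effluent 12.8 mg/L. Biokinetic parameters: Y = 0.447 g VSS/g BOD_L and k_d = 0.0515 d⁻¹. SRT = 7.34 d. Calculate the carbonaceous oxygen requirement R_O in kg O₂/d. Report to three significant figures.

R_O ≈ 743 kg O₂/d

Y_obs = Y / (1 + k_d θ_c) = 0.447 / (1 + 0.0515 × 7.34) = 0.447 / 1.378 = 0.3244.
Q·(S₀ − S) = 648 × (2140 − 12.8) × 10⁻³ = 1378 kg/d removed.
Net sludge production P_X = 0.3244 × 1378 = 447.1 kg VSS/d.
R_O = Q·(S₀ − S) − 1.42·P_X = 1378 − 1.42 × 447.1 = 743.5 kg O₂/d.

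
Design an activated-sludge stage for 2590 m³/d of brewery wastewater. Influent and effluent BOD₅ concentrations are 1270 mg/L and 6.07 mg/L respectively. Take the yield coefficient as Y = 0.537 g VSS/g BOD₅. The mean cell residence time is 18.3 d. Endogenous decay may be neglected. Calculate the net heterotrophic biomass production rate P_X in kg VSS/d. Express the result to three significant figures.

P_X ≈ 1760 kg VSS/d

With endogenous decay neglected, the observed yield equals the true yield: Y_obs = Y = 0.537 g VSS/g BOD₅.
Mass of BOD₅ removed per day: Q(S₀ − S) = 2590 × 1264 g/m³ = 3274 kg/d.
P_X = Y_obs · Q(S₀ − S) = 0.5370 × 3274 = 1758 kg VSS/d.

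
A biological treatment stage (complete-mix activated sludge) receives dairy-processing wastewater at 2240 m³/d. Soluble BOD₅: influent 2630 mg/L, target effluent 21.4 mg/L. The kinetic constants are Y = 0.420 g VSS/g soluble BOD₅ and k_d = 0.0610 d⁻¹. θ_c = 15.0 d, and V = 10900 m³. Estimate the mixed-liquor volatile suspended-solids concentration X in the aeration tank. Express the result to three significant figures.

Solving the biomass balance for X: X = Y Q (S₀−S) θ_c / [V (1+k_d θ_c)] = 0.420 × 2240 × (2630 − 21.4) × 15.0 / [10900 × (1 + 0.0610 × 15.0)] = 1764 mg/L.

X ≈ 1760 mg/L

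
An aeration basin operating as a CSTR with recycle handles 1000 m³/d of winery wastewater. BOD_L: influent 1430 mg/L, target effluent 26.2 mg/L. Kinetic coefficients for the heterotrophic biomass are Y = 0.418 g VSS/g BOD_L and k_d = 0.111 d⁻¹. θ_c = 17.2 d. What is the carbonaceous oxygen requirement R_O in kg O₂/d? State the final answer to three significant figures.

The observed yield is Y_obs = Y/(1 + k_d·θ_c) = 0.418 / (1 + 0.111 × 17.2) = 0.418 / 2.909 = 0.1437 g VSS per g BOD_L removed.
Substrate removed = Q·(S₀ − S) = 1000 m³/d × (1430 − 26.2) g/m³ = 1.4×10^6 g/d = 1404 kg/d.
Net sludge production P_X = 0.1437 × 1404 = 201.7 kg VSS/d.
Carbonaceous O₂ demand = substrate oxidised − cell-mass equivalent = 1404 − 1.42 × 201.7 = 1117 kg O₂/d.

R_O ≈ 1120 kg O₂/d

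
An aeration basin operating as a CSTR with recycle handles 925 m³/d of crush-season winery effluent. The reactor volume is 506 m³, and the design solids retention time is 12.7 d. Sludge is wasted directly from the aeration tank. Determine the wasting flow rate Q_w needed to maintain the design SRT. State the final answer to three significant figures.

With mixed-liquor wasting, θ_c = V/Q_w, so Q_w = V/θ_c = 506.0/12.7 = 39.84 m³/d.

Q_w ≈ 39.8 m³/d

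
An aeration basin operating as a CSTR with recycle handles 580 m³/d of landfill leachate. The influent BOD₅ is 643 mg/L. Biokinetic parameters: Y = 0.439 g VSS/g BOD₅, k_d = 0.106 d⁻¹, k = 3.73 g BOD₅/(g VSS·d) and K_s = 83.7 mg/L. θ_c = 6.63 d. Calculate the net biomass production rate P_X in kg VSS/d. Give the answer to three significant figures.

P_X ≈ 93.8 kg VSS/d

From the Monod/SRT balance for a CMAS, S = K_s·(1+k_d θ_c)/[θ_c·(Y k − k_d) − 1] = 83.7 × (1 + 0.106 × 6.63) / [6.63 × (0.439 × 3.73 − 0.106) − 1] = 142.5 / 9.154 = 15.57 mg/L.
Observed yield with endogenous decay: Y_obs = Y / (1 + k_d·θ_c) = 0.439 / (1 + 0.106 × 6.63) = 0.439 / 1.703 = 0.2578 g VSS/g BOD₅.
ΔS = 643 − 15.6 = 627.4 mg/L, so the substrate removal rate is 580 × 627.4/1000 = 363.9 kg BOD₅/d.
So the net sludge growth is P_X = 0.2578 × 363.9 = 93.82 kg VSS/d.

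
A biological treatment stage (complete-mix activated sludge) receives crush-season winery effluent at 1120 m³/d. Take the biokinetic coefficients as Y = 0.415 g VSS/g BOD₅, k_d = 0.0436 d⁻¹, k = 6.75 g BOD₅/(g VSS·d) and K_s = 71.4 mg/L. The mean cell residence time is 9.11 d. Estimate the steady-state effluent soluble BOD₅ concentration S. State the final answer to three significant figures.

Effluent substrate depends only on kinetics and SRT: S = K_s(1 + k_d θ_c) / [θ_c(Yk − k_d) − 1] = 71.4 × (1 + 0.0436 × 9.11) / [9.11 × (0.415 × 6.75 − 0.0436) − 1] = 99.76 / 24.12 = 4.136 mg/L.

S ≈ 4.14 mg/L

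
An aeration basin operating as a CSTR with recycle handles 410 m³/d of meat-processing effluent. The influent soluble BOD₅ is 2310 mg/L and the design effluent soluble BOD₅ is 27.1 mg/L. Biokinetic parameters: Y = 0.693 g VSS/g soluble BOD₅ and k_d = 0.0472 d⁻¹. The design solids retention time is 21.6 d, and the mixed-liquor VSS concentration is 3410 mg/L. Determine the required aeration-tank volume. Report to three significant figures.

V ≈ 2030 m³

Steady-state biomass mass balance: V·X·(1 + k_d·θ_c) = Y·Q·(S₀ − S)·θ_c, so V = 0.693 × 410 × (2310 − 27.1) × 21.6 / [3410 × (1 + 0.0472 × 21.6)] = 1.4×10^7 / 6887 = 2034 m³.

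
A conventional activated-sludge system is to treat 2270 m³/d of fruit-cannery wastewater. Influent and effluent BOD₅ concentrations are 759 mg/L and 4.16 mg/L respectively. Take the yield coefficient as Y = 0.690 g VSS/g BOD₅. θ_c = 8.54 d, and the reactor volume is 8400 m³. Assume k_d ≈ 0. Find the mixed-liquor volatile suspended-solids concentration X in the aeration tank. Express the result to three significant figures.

X ≈ 1200 mg/L

X = Y·Q·ΔS·θ_c / V = 0.690 × 2270 × (759 − 4.16) × 8.54 / 8400 = 1202 mg/L.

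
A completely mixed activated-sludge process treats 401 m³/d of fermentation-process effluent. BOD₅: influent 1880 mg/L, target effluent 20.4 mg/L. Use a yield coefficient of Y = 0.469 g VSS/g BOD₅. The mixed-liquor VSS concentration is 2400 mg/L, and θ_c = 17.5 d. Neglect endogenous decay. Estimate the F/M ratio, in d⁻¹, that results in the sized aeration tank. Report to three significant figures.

With k_d = 0 the design equation reduces to V = Y Q (S₀−S) θ_c / X = 0.469 × 401 × (1880 − 20.4) × 17.5 / 2400 = 2550 m³.
F/M = Q·S₀ / (V·X) = 401 × 1880 / (2550 × 2400) = 0.1232 g BOD₅·(g VSS·d)⁻¹.

F/M ≈ 0.123 d⁻¹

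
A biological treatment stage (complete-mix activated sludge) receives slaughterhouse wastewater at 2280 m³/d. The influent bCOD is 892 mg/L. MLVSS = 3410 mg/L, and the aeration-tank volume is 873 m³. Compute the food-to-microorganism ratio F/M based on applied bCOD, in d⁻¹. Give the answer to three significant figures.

F/M = applied load / biomass = Q·S₀/(V·X) = 2280 × 892 / (873.0 × 3410) = 0.6832 d⁻¹.

F/M ≈ 0.683 d⁻¹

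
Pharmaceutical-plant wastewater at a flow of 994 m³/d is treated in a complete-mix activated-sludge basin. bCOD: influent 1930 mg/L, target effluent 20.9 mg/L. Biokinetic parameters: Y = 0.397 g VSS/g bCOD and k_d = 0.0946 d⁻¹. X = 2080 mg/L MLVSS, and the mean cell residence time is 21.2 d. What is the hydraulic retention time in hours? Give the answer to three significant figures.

Rearranging the biomass balance for a CMAS with decay, V = Y·Q·ΔS·θ_c / [X·(1+k_d θ_c)] = 0.397 × 994 × (1930 − 20.9) × 21.2 / [2080 × (1 + 0.0946 × 21.2)] = 1.6×10^7 / 6251 = 2555 m³.
HRT = V/Q = 2555 m³ / 994 m³·d⁻¹ = 2.570 d × 24 = 61.69 h.

τ ≈ 61.7 h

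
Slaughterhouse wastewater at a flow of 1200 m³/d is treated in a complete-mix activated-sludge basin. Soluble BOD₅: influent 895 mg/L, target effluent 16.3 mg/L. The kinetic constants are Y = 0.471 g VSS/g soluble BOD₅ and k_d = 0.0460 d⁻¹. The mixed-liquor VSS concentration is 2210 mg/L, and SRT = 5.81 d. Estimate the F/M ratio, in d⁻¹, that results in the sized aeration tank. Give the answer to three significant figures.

Rearranging the biomass balance for a CMAS with decay, V = Y·Q·ΔS·θ_c / [X·(1+k_d θ_c)] = 0.471 × 1200 × (895 − 16.3) × 5.81 / [2210 × (1 + 0.0460 × 5.81)] = 2.89×10^6 / 2801 = 1030 m³.
Food-to-microorganism ratio F/M = Q S₀ / (V X) = 1200 × 895 / (1030 × 2210) = 0.4717 d⁻¹.

F/M ≈ 0.472 d⁻¹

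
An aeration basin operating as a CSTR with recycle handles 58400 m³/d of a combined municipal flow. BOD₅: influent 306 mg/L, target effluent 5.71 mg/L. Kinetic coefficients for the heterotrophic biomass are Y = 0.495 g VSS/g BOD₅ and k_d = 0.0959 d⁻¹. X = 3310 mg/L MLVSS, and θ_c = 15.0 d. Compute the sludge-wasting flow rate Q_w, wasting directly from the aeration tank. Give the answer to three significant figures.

Q_w ≈ 1080 m³/d

From the SRT design equation V = Y Q (S₀−S) θ_c / [X (1 + k_d θ_c)] = 0.495 × 58400 × (306 − 5.71) × 15.0 / [3310 × (1 + 0.0959 × 15.0)] = 1.3×10^8 / 8071 = 16132 m³.
For wasting at MLVSS concentration, Q_w = V/θ_c = 16132/15.0 = 1075 m³/d.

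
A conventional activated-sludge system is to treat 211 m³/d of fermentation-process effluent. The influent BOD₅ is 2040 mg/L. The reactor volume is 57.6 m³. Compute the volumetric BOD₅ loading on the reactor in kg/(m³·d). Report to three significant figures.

L_v ≈ 7.47 kg BOD₅/(m³·d)

Applied BOD₅ load per unit volume = Q·S₀/V = (211 × 2040/1000)/57.60 = 7.473 kg BOD₅·m⁻³·d⁻¹.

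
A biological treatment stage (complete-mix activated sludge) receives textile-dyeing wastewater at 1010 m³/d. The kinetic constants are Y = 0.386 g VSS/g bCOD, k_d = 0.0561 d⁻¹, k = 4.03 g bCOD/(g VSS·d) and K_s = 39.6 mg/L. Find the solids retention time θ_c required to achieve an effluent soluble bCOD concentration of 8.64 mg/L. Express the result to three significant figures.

θ_c ≈ 4.49 d

At the target effluent, Y k S/(K_s+S) = 0.386×4.03×8.64/48.24 = 0.2786 d⁻¹.
1/θ_c = 0.2786 − 0.0561 = 0.2225 d⁻¹, so θ_c = 4.494 d.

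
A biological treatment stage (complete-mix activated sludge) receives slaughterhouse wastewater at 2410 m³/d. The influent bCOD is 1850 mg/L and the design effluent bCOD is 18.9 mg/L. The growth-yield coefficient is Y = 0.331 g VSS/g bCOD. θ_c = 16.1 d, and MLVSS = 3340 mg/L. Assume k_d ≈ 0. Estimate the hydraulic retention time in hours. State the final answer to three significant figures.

Biomass mass balance (decay neglected): V·X = Y·Q·(S₀ − S)·θ_c, so V = 0.331 × 2410 × (1850 − 18.9) × 16.1 / 3340 = 7041 m³.
τ = V/Q = 7041/2410 = 2.922 d, or 70.12 h.

τ ≈ 70.1 h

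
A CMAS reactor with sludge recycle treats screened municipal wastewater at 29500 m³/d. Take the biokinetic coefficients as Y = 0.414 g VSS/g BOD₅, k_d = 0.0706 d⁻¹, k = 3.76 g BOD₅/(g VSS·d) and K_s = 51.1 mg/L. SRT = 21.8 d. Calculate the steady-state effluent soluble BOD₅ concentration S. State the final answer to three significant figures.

From the Monod/SRT balance for a CMAS, S = K_s·(1+k_d θ_c)/[θ_c·(Y k − k_d) − 1] = 51.1 × (1 + 0.0706 × 21.8) / [21.8 × (0.414 × 3.76 − 0.0706) − 1] = 129.7 / 31.40 = 4.133 mg/L.

S ≈ 4.13 mg/L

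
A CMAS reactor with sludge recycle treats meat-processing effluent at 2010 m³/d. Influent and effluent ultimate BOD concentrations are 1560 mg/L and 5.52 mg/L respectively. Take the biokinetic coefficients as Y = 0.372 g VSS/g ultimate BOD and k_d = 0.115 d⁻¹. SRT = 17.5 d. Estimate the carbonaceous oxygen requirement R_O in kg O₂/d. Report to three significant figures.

Y_obs = Y / (1 + k_d θ_c) = 0.372 / (1 + 0.115 × 17.5) = 0.372 / 3.013 = 0.1235.
ΔS = 1560 − 5.52 = 1554 mg/L, so the substrate removal rate is 2010 × 1554/1000 = 3125 kg ultimate BOD/d.
Biomass synthesised: P_X = Y_obs × 3125 = 385.8 kg VSS/d.
R_O = Q·(S₀ − S) − 1.42·P_X = 3125 − 1.42 × 385.8 = 2577 kg O₂/d.

R_O ≈ 2580 kg O₂/d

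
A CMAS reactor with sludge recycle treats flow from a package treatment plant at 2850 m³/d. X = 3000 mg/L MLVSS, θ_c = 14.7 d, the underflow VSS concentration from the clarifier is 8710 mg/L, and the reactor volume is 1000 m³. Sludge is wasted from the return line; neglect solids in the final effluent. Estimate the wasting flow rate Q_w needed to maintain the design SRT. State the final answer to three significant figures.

θ_c = V·X/(Q_w·X_r) when wasting from the recycle, so Q_w = V·X/(θ_c·X_r) = 1000 × 3000 / (14.7 × 8710) = 23.43 m³/d.

Q_w ≈ 23.4 m³/d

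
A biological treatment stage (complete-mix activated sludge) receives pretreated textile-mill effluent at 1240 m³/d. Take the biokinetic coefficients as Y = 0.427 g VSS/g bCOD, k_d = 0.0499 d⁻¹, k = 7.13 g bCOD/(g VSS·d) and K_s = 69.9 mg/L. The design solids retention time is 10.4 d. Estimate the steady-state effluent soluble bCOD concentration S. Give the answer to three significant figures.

Effluent substrate depends only on kinetics and SRT: S = K_s(1 + k_d θ_c) / [θ_c(Yk − k_d) − 1] = 69.9 × (1 + 0.0499 × 10.4) / [10.4 × (0.427 × 7.13 − 0.0499) − 1] = 106.2 / 30.14 = 3.522 mg/L.

S ≈ 3.52 mg/L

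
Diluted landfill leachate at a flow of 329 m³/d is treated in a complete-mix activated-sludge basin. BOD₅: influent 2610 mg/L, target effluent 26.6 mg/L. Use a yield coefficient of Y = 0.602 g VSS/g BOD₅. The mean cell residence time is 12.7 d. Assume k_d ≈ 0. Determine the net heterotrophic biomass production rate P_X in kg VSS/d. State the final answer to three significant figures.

P_X ≈ 512 kg VSS/d

Since k_d ≈ 0, Y_obs = Y = 0.602 g VSS/g BOD₅.
ΔS = 2610 − 26.6 = 2583 mg/L, so the substrate removal rate is 329 × 2583/1000 = 849.9 kg BOD₅/d.
Net biomass production P_X = Y_obs × Q·(S₀ − S) = 0.6020 × 849.9 = 511.7 kg VSS/d.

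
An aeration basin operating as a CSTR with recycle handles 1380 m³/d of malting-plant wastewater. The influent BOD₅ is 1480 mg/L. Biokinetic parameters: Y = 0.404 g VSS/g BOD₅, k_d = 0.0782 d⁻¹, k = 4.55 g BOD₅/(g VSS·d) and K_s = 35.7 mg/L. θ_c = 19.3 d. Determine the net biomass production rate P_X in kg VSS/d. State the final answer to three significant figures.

From the Monod/SRT balance for a CMAS, S = K_s·(1+k_d θ_c)/[θ_c·(Y k − k_d) − 1] = 35.7 × (1 + 0.0782 × 19.3) / [19.3 × (0.404 × 4.55 − 0.0782) − 1] = 89.58 / 32.97 = 2.717 mg/L.
Y_obs = Y / (1 + k_d θ_c) = 0.404 / (1 + 0.0782 × 19.3) = 0.404 / 2.509 = 0.1610.
Q·(S₀ − S) = 1380 × (1480 − 2.72) × 10⁻³ = 2039 kg/d removed.
Net biomass production P_X = Y_obs × Q·(S₀ − S) = 0.1610 × 2039 = 328.2 kg VSS/d.

P_X ≈ 328 kg VSS/d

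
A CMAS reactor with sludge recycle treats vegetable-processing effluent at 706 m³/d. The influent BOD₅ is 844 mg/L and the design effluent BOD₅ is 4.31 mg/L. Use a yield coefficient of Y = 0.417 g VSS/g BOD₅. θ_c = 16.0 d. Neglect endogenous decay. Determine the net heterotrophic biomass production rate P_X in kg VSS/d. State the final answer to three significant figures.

Since k_d ≈ 0, Y_obs = Y = 0.417 g VSS/g BOD₅.
ΔS = 844 − 4.31 = 839.7 mg/L, so the substrate removal rate is 706 × 839.7/1000 = 592.8 kg BOD₅/d.
P_X = Y_obs · Q(S₀ − S) = 0.4170 × 592.8 = 247.2 kg VSS/d.

P_X ≈ 247 kg VSS/d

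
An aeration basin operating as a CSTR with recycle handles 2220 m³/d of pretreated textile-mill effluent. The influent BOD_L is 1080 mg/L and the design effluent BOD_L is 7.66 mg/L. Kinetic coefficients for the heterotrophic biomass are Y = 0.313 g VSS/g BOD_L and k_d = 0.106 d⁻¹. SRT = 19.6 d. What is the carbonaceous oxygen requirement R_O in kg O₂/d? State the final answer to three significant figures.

Y_obs = Y / (1 + k_d θ_c) = 0.313 / (1 + 0.106 × 19.6) = 0.313 / 3.078 = 0.1017.
Mass of BOD_L removed per day: Q(S₀ − S) = 2220 × 1072 g/m³ = 2381 kg/d.
Net sludge production P_X = 0.1017 × 2381 = 242.1 kg VSS/d.
R_O = Q·(S₀ − S) − 1.42·P_X = 2381 − 1.42 × 242.1 = 2037 kg O₂/d.

R_O ≈ 2040 kg O₂/d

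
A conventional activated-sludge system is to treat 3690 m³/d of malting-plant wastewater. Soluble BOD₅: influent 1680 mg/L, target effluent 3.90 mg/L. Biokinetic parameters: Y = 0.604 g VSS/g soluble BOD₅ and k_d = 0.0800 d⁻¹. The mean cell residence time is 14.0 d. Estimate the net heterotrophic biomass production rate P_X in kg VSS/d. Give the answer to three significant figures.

P_X ≈ 1760 kg VSS/d

Correct the yield for decay: Y_obs = Y/(1 + k_d θ_c) = 0.604 / (1 + 0.0800 × 14.0) = 0.604 / 2.120 = 0.2849.
ΔS = 1680 − 3.90 = 1676 mg/L, so the substrate removal rate is 3690 × 1676/1000 = 6185 kg soluble BOD₅/d.
Net biomass production P_X = Y_obs × Q·(S₀ − S) = 0.2849 × 6185 = 1762 kg VSS/d.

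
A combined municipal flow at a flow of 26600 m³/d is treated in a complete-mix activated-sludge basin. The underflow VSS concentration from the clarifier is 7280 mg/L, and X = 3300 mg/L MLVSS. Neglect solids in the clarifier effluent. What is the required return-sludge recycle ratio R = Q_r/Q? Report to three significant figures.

R ≈ 0.829

Solids balance on the clarifier gives (1+R)X = R·X_r, so R = X/(X_r − X) = 3300 / (7280 − 3300) = 0.8291.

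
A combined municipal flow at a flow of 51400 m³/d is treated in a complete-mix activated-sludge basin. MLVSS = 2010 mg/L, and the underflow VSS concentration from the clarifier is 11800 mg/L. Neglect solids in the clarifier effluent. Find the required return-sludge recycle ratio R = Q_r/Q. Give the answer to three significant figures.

R ≈ 0.205

Solids balance on the clarifier gives (1+R)X = R·X_r, so R = X/(X_r − X) = 2010 / (11800 − 2010) = 0.2053.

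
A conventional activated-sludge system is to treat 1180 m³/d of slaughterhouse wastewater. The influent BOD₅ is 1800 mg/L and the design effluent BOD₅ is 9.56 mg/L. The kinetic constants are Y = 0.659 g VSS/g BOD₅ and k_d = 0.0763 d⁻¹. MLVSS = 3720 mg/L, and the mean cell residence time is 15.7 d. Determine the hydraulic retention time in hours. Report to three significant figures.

τ ≈ 54.4 h

Rearranging the biomass balance for a CMAS with decay, V = Y·Q·ΔS·θ_c / [X·(1+k_d θ_c)] = 0.659 × 1180 × (1800 − 9.56) × 15.7 / [3720 × (1 + 0.0763 × 15.7)] = 2.19×10^7 / 8176 = 2673 m³.
τ = V/Q = 2673/1180 = 2.266 d, or 54.38 h.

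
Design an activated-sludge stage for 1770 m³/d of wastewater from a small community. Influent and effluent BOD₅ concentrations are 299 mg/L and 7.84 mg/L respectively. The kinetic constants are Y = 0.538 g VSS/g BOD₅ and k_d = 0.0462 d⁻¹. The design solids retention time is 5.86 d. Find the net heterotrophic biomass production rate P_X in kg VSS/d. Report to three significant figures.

The observed yield is Y_obs = Y/(1 + k_d·θ_c) = 0.538 / (1 + 0.0462 × 5.86) = 0.538 / 1.271 = 0.4234 g VSS per g BOD₅ removed.
Mass of BOD₅ removed per day: Q(S₀ − S) = 1770 × 291.2 g/m³ = 515.4 kg/d.
Biomass produced: P_X = Y_obs·Q·ΔS = 0.4234 × 515.4 ≈ 218.2 kg VSS/d.

P_X ≈ 218 kg VSS/d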